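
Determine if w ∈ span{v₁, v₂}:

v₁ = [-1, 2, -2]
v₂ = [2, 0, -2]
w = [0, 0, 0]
Yes

Form the augmented matrix and row-reduce:
[v₁|v₂|w] = 
  [ -1,   2,   0]
  [  2,   0,   0]
  [ -2,  -2,   0]
R2 → R2 + (2)·R1
R3 → R3 - (2)·R1
R3 → R3 + (3/2)·R2
REF = 
  [ -1,   2,   0]
  [  0,   4,   0]
  [  0,   0,   0]

No row of the form [0 0 | nonzero], so the system is consistent. Back-substitution gives c₁ = 0, c₂ = 0: w = (0)·v₁ + (0)·v₂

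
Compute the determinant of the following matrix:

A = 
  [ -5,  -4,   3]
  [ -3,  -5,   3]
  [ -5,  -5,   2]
-19

Cofactor expansion along row 1:
det(A) = (-5)·((-5)(2) - (3)(-5)) - (-4)·((-3)(2) - (3)(-5)) + (3)·((-3)(-5) - (-5)(-5))
  = (-5)(5) - (-4)(9) + (3)(-10)
  = -19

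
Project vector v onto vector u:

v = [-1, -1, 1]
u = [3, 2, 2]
v·u = (-1)(3) + (-1)(2) + (1)(2) = -3
u·u = (3)² + (2)² + (2)² = 17
proj_u(v) = (v·u / u·u) × u = (-3/17) × u

proj_u(v) = [-9/17, -6/17, -6/17]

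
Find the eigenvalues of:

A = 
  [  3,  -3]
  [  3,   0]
λ = (3 + 3i√3)/2, (3 - 3i√3)/2  (≈ 1.5 + 2.598i, 1.5 - 2.598i)

tr(A) = 3, det(A) = 9
Characteristic polynomial: λ² - tr(A)λ + det(A) = λ² - 3λ + 9
λ² - 3λ + 9 = 0  ⇒  λ = (3 ± √((-3)² - 4·(9)))/2 = (3 ± √(-27))/2
  = (3 + 3i√3)/2,  (3 - 3i√3)/2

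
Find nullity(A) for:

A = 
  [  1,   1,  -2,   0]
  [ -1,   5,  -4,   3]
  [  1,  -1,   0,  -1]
nullity(A) = 2

Row reduce:
R2 → R2 + (1)·R1
R3 → R3 - (1)·R1
R3 → R3 + (1/3)·R2
REF = 
  [  1,   1,  -2,   0]
  [  0,   6,  -6,   3]
  [  0,   0,   0,   0]
Pivot columns: 1, 2 → 2 pivots.
rank(A) = 2, so nullity(A) = 4 - 2 = 2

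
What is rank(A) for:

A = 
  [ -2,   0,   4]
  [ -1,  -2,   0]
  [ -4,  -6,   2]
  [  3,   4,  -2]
Row reduce:
R2 → R2 - (1/2)·R1
R3 → R3 - (2)·R1
R4 → R4 + (3/2)·R1
R3 → R3 - (3)·R2
R4 → R4 + (2)·R2
REF = 
  [ -2,   0,   4]
  [  0,  -2,  -2]
  [  0,   0,   0]
  [  0,   0,   0]
Pivot columns: 1, 2 → 2 pivots.

rank(A) = 2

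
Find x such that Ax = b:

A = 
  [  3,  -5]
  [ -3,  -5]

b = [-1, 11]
Row reduce the augmented matrix [A|b]:
R2 → R2 + (1)·R1
REF = 
  [  3,  -5,  -1]
  [  0, -10,  10]

Back-substitution:
x₂ = 10 / (-10) = -1
x₁ = (-1 - (-5)(-1)) / 3 = -2

x = [-2, -1]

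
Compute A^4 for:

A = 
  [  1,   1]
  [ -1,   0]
A^4 = 
  [ -1,  -1]
  [  1,   0]

A² = A·A:
A²[1,1] = (1)(1) + (1)(-1) = 0
A²[1,2] = (1)(1) + (1)(0) = 1
A²[2,1] = (-1)(1) + (0)(-1) = -1
A²[2,2] = (-1)(1) + (0)(0) = -1
A² = 
  [  0,   1]
  [ -1,  -1]

A^3 = A^2·A:
A^3[1,1] = (0)(1) + (1)(-1) = -1
A^3[1,2] = (0)(1) + (1)(0) = 0
A^3[2,1] = (-1)(1) + (-1)(-1) = 0
A^3[2,2] = (-1)(1) + (-1)(0) = -1
A^3 = 
  [ -1,   0]
  [  0,  -1]

A^4 = A^3·A:
A^4[1,1] = (-1)(1) + (0)(-1) = -1
A^4[1,2] = (-1)(1) + (0)(0) = -1
A^4[2,1] = (0)(1) + (-1)(-1) = 1
A^4[2,2] = (0)(1) + (-1)(0) = 0
A^4 = 
  [ -1,  -1]
  [  1,   0]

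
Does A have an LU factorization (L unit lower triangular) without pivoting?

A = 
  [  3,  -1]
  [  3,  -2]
Yes.
A[1,1] = 3 ≠ 0, so Gaussian elimination proceeds without a row swap: multiplier ℓ₂₁ = (3)/(3) = 1, and U[2,2] = -2 - (1)(-1) = -1.
L = 
  [  1,   0]
  [  1,   1]
U = 
  [  3,  -1]
  [  0,  -1]
Check row 2 of LU: [(1)(3), (1)(-1) + (-1)] = [3, -2] = row 2 of A ✓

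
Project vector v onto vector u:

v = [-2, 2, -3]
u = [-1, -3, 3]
v·u = (-2)(-1) + (2)(-3) + (-3)(3) = -13
u·u = (-1)² + (-3)² + (3)² = 19
proj_u(v) = (v·u / u·u) × u = (-13/19) × u

proj_u(v) = [13/19, 39/19, -39/19]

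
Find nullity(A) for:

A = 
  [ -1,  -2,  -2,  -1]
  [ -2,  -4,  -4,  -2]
nullity(A) = 3

Row reduce:
R2 → R2 - (2)·R1
REF = 
  [ -1,  -2,  -2,  -1]
  [  0,   0,   0,   0]
Pivot columns: 1 → 1 pivot.
rank(A) = 1, so nullity(A) = 4 - 1 = 3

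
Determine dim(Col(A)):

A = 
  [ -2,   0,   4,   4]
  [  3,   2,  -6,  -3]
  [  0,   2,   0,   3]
Row reduce:
R2 → R2 + (3/2)·R1
R3 → R3 - (1)·R2
REF = 
  [ -2,   0,   4,   4]
  [  0,   2,   0,   3]
  [  0,   0,   0,   0]
Pivot columns: 1, 2 → 2 pivots.
dim(Col(A)) = number of pivot columns = 2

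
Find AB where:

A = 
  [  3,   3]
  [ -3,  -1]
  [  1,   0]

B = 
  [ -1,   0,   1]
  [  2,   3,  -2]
AB = 
  [  3,   9,  -3]
  [  1,  -3,  -1]
  [ -1,   0,   1]

A is 3×2 and B is 2×3, so AB is 3×3. Each entry is (row of A)·(column of B):
AB[1,1] = (3)(-1) + (3)(2) = 3
AB[1,2] = (3)(0) + (3)(3) = 9
AB[1,3] = (3)(1) + (3)(-2) = -3
AB[2,1] = (-3)(-1) + (-1)(2) = 1
AB[2,2] = (-3)(0) + (-1)(3) = -3
AB[2,3] = (-3)(1) + (-1)(-2) = -1
AB[3,1] = (1)(-1) + (0)(2) = -1
AB[3,2] = (1)(0) + (0)(3) = 0
AB[3,3] = (1)(1) + (0)(-2) = 1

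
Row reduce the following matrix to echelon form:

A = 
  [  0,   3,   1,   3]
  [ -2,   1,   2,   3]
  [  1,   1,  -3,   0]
Row operations:
Swap R1 ↔ R2
R3 → R3 + (1/2)·R1
R3 → R3 - (1/2)·R2

Resulting echelon form:
REF = 
  [  -2,    1,    2,    3]
  [   0,    3,    1,    3]
  [   0,    0, -5/2,    0]

Rank = 3 (number of non-zero pivot rows).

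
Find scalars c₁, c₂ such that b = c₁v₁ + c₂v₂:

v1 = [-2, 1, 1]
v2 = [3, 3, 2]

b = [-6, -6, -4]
c1 = 0, c2 = -2

b = 0·v1 + -2·v2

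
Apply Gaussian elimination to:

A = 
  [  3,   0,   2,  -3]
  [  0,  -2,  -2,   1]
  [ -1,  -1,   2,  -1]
Row operations:
R3 → R3 + (1/3)·R1
R3 → R3 - (1/2)·R2

Resulting echelon form:
REF = 
  [   3,    0,    2,   -3]
  [   0,   -2,   -2,    1]
  [   0,    0, 11/3, -5/2]

Rank = 3 (number of non-zero pivot rows).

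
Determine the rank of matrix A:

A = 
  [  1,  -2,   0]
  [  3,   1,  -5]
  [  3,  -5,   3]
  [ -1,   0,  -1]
rank(A) = 3

Row reduce:
R2 → R2 - (3)·R1
R3 → R3 - (3)·R1
R4 → R4 + (1)·R1
R3 → R3 - (1/7)·R2
R4 → R4 + (2/7)·R2
R4 → R4 + (17/26)·R3
REF = 
  [   1,   -2,    0]
  [   0,    7,   -5]
  [   0,    0, 26/7]
  [   0,    0,    0]
Pivot columns: 1, 2, 3 → 3 pivots.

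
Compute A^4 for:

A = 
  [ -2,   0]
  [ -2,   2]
A^4 = 
  [ 16,   0]
  [  0,  16]

A² = A·A:
A²[1,1] = (-2)(-2) + (0)(-2) = 4
A²[1,2] = (-2)(0) + (0)(2) = 0
A²[2,1] = (-2)(-2) + (2)(-2) = 0
A²[2,2] = (-2)(0) + (2)(2) = 4
A² = 
  [  4,   0]
  [  0,   4]

A^3 = A^2·A:
A^3[1,1] = (4)(-2) + (0)(-2) = -8
A^3[1,2] = (4)(0) + (0)(2) = 0
A^3[2,1] = (0)(-2) + (4)(-2) = -8
A^3[2,2] = (0)(0) + (4)(2) = 8
A^3 = 
  [ -8,   0]
  [ -8,   8]

A^4 = A^3·A:
A^4[1,1] = (-8)(-2) + (0)(-2) = 16
A^4[1,2] = (-8)(0) + (0)(2) = 0
A^4[2,1] = (-8)(-2) + (8)(-2) = 0
A^4[2,2] = (-8)(0) + (8)(2) = 16
A^4 = 
  [ 16,   0]
  [  0,  16]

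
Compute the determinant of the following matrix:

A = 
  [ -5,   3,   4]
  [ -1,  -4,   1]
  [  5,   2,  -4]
Cofactor expansion along row 1:
det(A) = (-5)·((-4)(-4) - (1)(2)) - (3)·((-1)(-4) - (1)(5)) + (4)·((-1)(2) - (-4)(5))
  = (-5)(14) - (3)(-1) + (4)(18)
  = 5

det(A) = 5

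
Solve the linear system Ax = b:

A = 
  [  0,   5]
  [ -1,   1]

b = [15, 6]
x = [-3, 3]

Row reduce the augmented matrix [A|b]:
Swap R1 ↔ R2
REF = 
  [ -1,   1,   6]
  [  0,   5,  15]

Back-substitution:
x₂ = 15 / 5 = 3
x₁ = (6 - (1)(3)) / (-1) = -3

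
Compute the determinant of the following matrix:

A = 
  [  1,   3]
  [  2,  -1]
-7

For a 2×2 matrix, det = ad - bc = (1)(-1) - (3)(2) = -7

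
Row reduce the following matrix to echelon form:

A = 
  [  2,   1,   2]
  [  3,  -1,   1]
Row operations:
R2 → R2 - (3/2)·R1

Resulting echelon form:
REF = 
  [   2,    1,    2]
  [   0, -5/2,   -2]

Rank = 2 (number of non-zero pivot rows).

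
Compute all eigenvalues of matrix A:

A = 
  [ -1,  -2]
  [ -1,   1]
λ = √3, -√3  (≈ 1.732, -1.732)

tr(A) = 0, det(A) = -3
Characteristic polynomial: λ² - tr(A)λ + det(A) = λ² - 3
λ² - 3 = 0  ⇒  λ = (0 ± √((0)² - 4·(-3)))/2 = (0 ± √(12))/2
  = √3,  -√3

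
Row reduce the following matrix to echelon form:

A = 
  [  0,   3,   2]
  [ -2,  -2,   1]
Row operations:
Swap R1 ↔ R2

Resulting echelon form:
REF = 
  [ -2,  -2,   1]
  [  0,   3,   2]

Rank = 2 (number of non-zero pivot rows).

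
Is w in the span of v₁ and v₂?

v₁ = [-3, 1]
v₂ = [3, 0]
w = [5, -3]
Yes

Form the augmented matrix and row-reduce:
[v₁|v₂|w] = 
  [ -3,   3,   5]
  [  1,   0,  -3]
R2 → R2 + (1/3)·R1
REF = 
  [  -3,    3,    5]
  [   0,    1, -4/3]

No row of the form [0 0 | nonzero], so the system is consistent. Back-substitution gives c₁ = -3, c₂ = -4/3: w = (-3)·v₁ + (-4/3)·v₂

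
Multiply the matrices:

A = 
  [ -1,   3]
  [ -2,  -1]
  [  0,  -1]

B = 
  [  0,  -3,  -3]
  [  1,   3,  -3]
A is 3×2 and B is 2×3, so AB is 3×3. Each entry is (row of A)·(column of B):
AB[1,1] = (-1)(0) + (3)(1) = 3
AB[1,2] = (-1)(-3) + (3)(3) = 12
AB[1,3] = (-1)(-3) + (3)(-3) = -6
AB[2,1] = (-2)(0) + (-1)(1) = -1
AB[2,2] = (-2)(-3) + (-1)(3) = 3
AB[2,3] = (-2)(-3) + (-1)(-3) = 9
AB[3,1] = (0)(0) + (-1)(1) = -1
AB[3,2] = (0)(-3) + (-1)(3) = -3
AB[3,3] = (0)(-3) + (-1)(-3) = 3

AB = 
  [  3,  12,  -6]
  [ -1,   3,   9]
  [ -1,  -3,   3]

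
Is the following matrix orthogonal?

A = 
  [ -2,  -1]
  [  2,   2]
No

AᵀA = 
  [  8,   6]
  [  6,   5]
≠ I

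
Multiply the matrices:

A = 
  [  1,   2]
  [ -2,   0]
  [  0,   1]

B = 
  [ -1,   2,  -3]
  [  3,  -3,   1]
A is 3×2 and B is 2×3, so AB is 3×3. Each entry is (row of A)·(column of B):
AB[1,1] = (1)(-1) + (2)(3) = 5
AB[1,2] = (1)(2) + (2)(-3) = -4
AB[1,3] = (1)(-3) + (2)(1) = -1
AB[2,1] = (-2)(-1) + (0)(3) = 2
AB[2,2] = (-2)(2) + (0)(-3) = -4
AB[2,3] = (-2)(-3) + (0)(1) = 6
AB[3,1] = (0)(-1) + (1)(3) = 3
AB[3,2] = (0)(2) + (1)(-3) = -3
AB[3,3] = (0)(-3) + (1)(1) = 1

AB = 
  [  5,  -4,  -1]
  [  2,  -4,   6]
  [  3,  -3,   1]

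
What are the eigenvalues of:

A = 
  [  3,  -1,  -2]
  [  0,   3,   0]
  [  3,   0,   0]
Characteristic polynomial: det(λI - A) = λ³ - 6λ² + 15λ - 18
Testing integer divisors of the constant term: p(3) = 0, so (λ - 3) is a factor:
p(λ) = (λ - 3)(λ² - 3λ + 6)
λ² - 3λ + 6 = 0  ⇒  λ = (3 ± √((-3)² - 4·(6)))/2 = (3 ± √(-15))/2
  = (3 + i√15)/2,  (3 - i√15)/2

λ = 3, (3 + i√15)/2, (3 - i√15)/2  (≈ 3, 1.5 + 1.936i, 1.5 - 1.936i)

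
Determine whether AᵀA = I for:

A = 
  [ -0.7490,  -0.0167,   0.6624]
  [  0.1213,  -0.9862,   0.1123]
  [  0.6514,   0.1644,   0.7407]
Yes

AᵀA = 
  [  1,   0,   0]
  [  0,   0.9999,   0]
  [  0,   0,   1]
≈ I (equal to I up to the 4-dp rounding of the entries)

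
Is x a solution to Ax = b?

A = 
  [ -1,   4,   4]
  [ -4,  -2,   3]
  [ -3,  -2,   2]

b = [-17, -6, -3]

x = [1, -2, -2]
Yes

Ax = [-17, -6, -3] = b ✓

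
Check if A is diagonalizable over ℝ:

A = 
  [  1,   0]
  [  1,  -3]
Yes

tr(A) = -2, det(A) = -3
Characteristic polynomial: λ² - tr(A)λ + det(A) = λ² + 2λ - 3
λ² + 2λ - 3 = (λ + 3)(λ - 1)
Eigenvalues: 1, -3
λ=-3: alg. mult. = 1, geom. mult. = 2 - rank(A - (-3)I) = 2 - 1 = 1
λ=1: alg. mult. = 1, geom. mult. = 2 - rank(A - (1)I) = 2 - 1 = 1
Sum of geometric multiplicities equals n, so A has n independent eigenvectors.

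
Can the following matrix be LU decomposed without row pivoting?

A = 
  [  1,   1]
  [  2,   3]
Yes.
A[1,1] = 1 ≠ 0, so Gaussian elimination proceeds without a row swap: multiplier ℓ₂₁ = (2)/(1) = 2, and U[2,2] = 3 - (2)(1) = 1.
L = 
  [  1,   0]
  [  2,   1]
U = 
  [  1,   1]
  [  0,   1]
Check row 2 of LU: [(2)(1), (2)(1) + 1] = [2, 3] = row 2 of A ✓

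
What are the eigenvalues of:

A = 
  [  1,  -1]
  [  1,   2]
tr(A) = 3, det(A) = 3
Characteristic polynomial: λ² - tr(A)λ + det(A) = λ² - 3λ + 3
λ² - 3λ + 3 = 0  ⇒  λ = (3 ± √((-3)² - 4·(3)))/2 = (3 ± √(-3))/2
  = (3 + i√3)/2,  (3 - i√3)/2

λ = (3 + i√3)/2, (3 - i√3)/2  (≈ 1.5 + 0.866i, 1.5 - 0.866i)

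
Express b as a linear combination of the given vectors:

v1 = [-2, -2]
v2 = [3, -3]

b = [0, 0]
c1 = 0, c2 = 0

b = 0·v1 + 0·v2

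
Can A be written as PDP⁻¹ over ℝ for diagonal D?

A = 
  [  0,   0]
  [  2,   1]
Yes

tr(A) = 1, det(A) = 0
Characteristic polynomial: λ² - tr(A)λ + det(A) = λ² - λ
λ² - λ = λ(λ - 1)
Eigenvalues: 1, 0
λ=0: alg. mult. = 1, geom. mult. = 2 - rank(A - (0)I) = 2 - 1 = 1
λ=1: alg. mult. = 1, geom. mult. = 2 - rank(A - (1)I) = 2 - 1 = 1
Sum of geometric multiplicities equals n, so A has n independent eigenvectors.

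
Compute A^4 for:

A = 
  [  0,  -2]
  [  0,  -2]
A² = A·A:
A²[1,1] = (0)(0) + (-2)(0) = 0
A²[1,2] = (0)(-2) + (-2)(-2) = 4
A²[2,1] = (0)(0) + (-2)(0) = 0
A²[2,2] = (0)(-2) + (-2)(-2) = 4
A² = 
  [  0,   4]
  [  0,   4]

A^3 = A^2·A:
A^3[1,1] = (0)(0) + (4)(0) = 0
A^3[1,2] = (0)(-2) + (4)(-2) = -8
A^3[2,1] = (0)(0) + (4)(0) = 0
A^3[2,2] = (0)(-2) + (4)(-2) = -8
A^3 = 
  [  0,  -8]
  [  0,  -8]

A^4 = A^3·A:
A^4[1,1] = (0)(0) + (-8)(0) = 0
A^4[1,2] = (0)(-2) + (-8)(-2) = 16
A^4[2,1] = (0)(0) + (-8)(0) = 0
A^4[2,2] = (0)(-2) + (-8)(-2) = 16
A^4 = 
  [  0,  16]
  [  0,  16]

Therefore
A^4 = 
  [  0,  16]
  [  0,  16]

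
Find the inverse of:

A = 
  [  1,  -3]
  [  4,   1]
det(A) = (1)(1) - (-3)(4) = 13
For a 2×2 matrix, A⁻¹ = (1/det(A)) · [[d, -b], [-c, a]]
    = (1/13) · [[1, 3], [-4, 1]]

A⁻¹ = 
  [ 1/13,  3/13]
  [-4/13,  1/13]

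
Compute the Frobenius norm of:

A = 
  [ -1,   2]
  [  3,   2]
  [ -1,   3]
||A||_F = 5.292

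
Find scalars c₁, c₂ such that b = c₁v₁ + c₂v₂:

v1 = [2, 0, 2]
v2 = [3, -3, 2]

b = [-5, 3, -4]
c1 = -1, c2 = -1

b = -1·v1 + -1·v2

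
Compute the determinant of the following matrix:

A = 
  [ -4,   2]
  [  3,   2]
-14

For a 2×2 matrix, det = ad - bc = (-4)(2) - (2)(3) = -14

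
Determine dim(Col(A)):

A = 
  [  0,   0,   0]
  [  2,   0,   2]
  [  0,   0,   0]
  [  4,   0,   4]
dim(Col(A)) = 1

Row reduce:
Swap R1 ↔ R2
R4 → R4 - (2)·R1
REF = 
  [  2,   0,   2]
  [  0,   0,   0]
  [  0,   0,   0]
  [  0,   0,   0]
Pivot columns: 1 → 1 pivot.
dim(Col(A)) = number of pivot columns = 1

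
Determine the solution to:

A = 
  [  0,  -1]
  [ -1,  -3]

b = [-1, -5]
x = [2, 1]

Row reduce the augmented matrix [A|b]:
Swap R1 ↔ R2
REF = 
  [ -1,  -3,  -5]
  [  0,  -1,  -1]

Back-substitution:
x₂ = (-1) / (-1) = 1
x₁ = (-5 - (-3)(1)) / (-1) = 2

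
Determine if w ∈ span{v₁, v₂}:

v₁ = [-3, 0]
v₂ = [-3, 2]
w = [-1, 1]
Yes

Form the augmented matrix and row-reduce:
[v₁|v₂|w] = 
  [ -3,  -3,  -1]
  [  0,   2,   1]
(already in echelon form — no row operations needed)

No row of the form [0 0 | nonzero], so the system is consistent. Back-substitution gives c₁ = -1/6, c₂ = 1/2: w = (-1/6)·v₁ + (1/2)·v₂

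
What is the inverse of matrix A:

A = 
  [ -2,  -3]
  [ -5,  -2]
det(A) = (-2)(-2) - (-3)(-5) = -11
For a 2×2 matrix, A⁻¹ = (1/det(A)) · [[d, -b], [-c, a]]
    = (-1/11) · [[-2, 3], [5, -2]]

A⁻¹ = 
  [ 2/11, -3/11]
  [-5/11,  2/11]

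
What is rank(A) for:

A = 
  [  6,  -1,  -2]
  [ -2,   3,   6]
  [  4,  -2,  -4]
rank(A) = 2

Row reduce:
R2 → R2 + (1/3)·R1
R3 → R3 - (2/3)·R1
R3 → R3 + (1/2)·R2
REF = 
  [   6,   -1,   -2]
  [   0,  8/3, 16/3]
  [   0,    0,    0]
Pivot columns: 1, 2 → 2 pivots.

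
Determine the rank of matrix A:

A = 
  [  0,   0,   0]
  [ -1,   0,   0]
rank(A) = 1

Row reduce:
Swap R1 ↔ R2
REF = 
  [ -1,   0,   0]
  [  0,   0,   0]
Pivot columns: 1 → 1 pivot.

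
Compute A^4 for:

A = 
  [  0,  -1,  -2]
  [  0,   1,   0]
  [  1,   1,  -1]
A² = A·A:
A²[1,1] = (0)(0) + (-1)(0) + (-2)(1) = -2
A²[1,2] = (0)(-1) + (-1)(1) + (-2)(1) = -3
A²[1,3] = (0)(-2) + (-1)(0) + (-2)(-1) = 2
A²[2,1] = (0)(0) + (1)(0) + (0)(1) = 0
A²[2,2] = (0)(-1) + (1)(1) + (0)(1) = 1
A²[2,3] = (0)(-2) + (1)(0) + (0)(-1) = 0
A²[3,1] = (1)(0) + (1)(0) + (-1)(1) = -1
A²[3,2] = (1)(-1) + (1)(1) + (-1)(1) = -1
A²[3,3] = (1)(-2) + (1)(0) + (-1)(-1) = -1
A² = 
  [ -2,  -3,   2]
  [  0,   1,   0]
  [ -1,  -1,  -1]

A^3 = A^2·A:
A^3[1,1] = (-2)(0) + (-3)(0) + (2)(1) = 2
A^3[1,2] = (-2)(-1) + (-3)(1) + (2)(1) = 1
A^3[1,3] = (-2)(-2) + (-3)(0) + (2)(-1) = 2
A^3[2,1] = (0)(0) + (1)(0) + (0)(1) = 0
A^3[2,2] = (0)(-1) + (1)(1) + (0)(1) = 1
A^3[2,3] = (0)(-2) + (1)(0) + (0)(-1) = 0
A^3[3,1] = (-1)(0) + (-1)(0) + (-1)(1) = -1
A^3[3,2] = (-1)(-1) + (-1)(1) + (-1)(1) = -1
A^3[3,3] = (-1)(-2) + (-1)(0) + (-1)(-1) = 3
A^3 = 
  [  2,   1,   2]
  [  0,   1,   0]
  [ -1,  -1,   3]

A^4 = A^3·A:
A^4[1,1] = (2)(0) + (1)(0) + (2)(1) = 2
A^4[1,2] = (2)(-1) + (1)(1) + (2)(1) = 1
A^4[1,3] = (2)(-2) + (1)(0) + (2)(-1) = -6
A^4[2,1] = (0)(0) + (1)(0) + (0)(1) = 0
A^4[2,2] = (0)(-1) + (1)(1) + (0)(1) = 1
A^4[2,3] = (0)(-2) + (1)(0) + (0)(-1) = 0
A^4[3,1] = (-1)(0) + (-1)(0) + (3)(1) = 3
A^4[3,2] = (-1)(-1) + (-1)(1) + (3)(1) = 3
A^4[3,3] = (-1)(-2) + (-1)(0) + (3)(-1) = -1
A^4 = 
  [  2,   1,  -6]
  [  0,   1,   0]
  [  3,   3,  -1]

Therefore
A^4 = 
  [  2,   1,  -6]
  [  0,   1,   0]
  [  3,   3,  -1]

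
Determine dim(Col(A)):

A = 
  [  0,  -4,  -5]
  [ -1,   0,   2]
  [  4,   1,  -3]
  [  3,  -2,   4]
Row reduce:
Swap R1 ↔ R2
R3 → R3 + (4)·R1
R4 → R4 + (3)·R1
R3 → R3 + (1/4)·R2
R4 → R4 - (1/2)·R2
R4 → R4 - (10/3)·R3
REF = 
  [  -1,    0,    2]
  [   0,   -4,   -5]
  [   0,    0, 15/4]
  [   0,    0,    0]
Pivot columns: 1, 2, 3 → 3 pivots.
dim(Col(A)) = number of pivot columns = 3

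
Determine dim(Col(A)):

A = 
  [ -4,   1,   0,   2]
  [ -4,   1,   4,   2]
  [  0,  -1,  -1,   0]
Row reduce:
R2 → R2 - (1)·R1
Swap R2 ↔ R3
REF = 
  [ -4,   1,   0,   2]
  [  0,  -1,  -1,   0]
  [  0,   0,   4,   0]
Pivot columns: 1, 2, 3 → 3 pivots.
dim(Col(A)) = number of pivot columns = 3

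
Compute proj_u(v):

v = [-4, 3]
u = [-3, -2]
v·u = (-4)(-3) + (3)(-2) = 6
u·u = (-3)² + (-2)² = 13
proj_u(v) = (v·u / u·u) × u = (6/13) × u

proj_u(v) = [-18/13, -12/13]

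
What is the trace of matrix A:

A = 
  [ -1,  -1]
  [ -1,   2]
1

tr(A) = -1 + 2 = 1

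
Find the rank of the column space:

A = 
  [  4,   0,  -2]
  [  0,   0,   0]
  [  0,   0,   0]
Row reduce:
(no row operations needed)
REF = 
  [  4,   0,  -2]
  [  0,   0,   0]
  [  0,   0,   0]
Pivot columns: 1 → 1 pivot.
dim(Col(A)) = number of pivot columns = 1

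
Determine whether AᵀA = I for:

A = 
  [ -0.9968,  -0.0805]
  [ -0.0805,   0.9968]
Yes

AᵀA = 
  [  1.0001,   0]
  [  0,   1.0001]
≈ I (equal to I up to the 4-dp rounding of the entries)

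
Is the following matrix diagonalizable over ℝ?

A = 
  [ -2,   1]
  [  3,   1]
Yes

tr(A) = -1, det(A) = -5
Characteristic polynomial: λ² - tr(A)λ + det(A) = λ² + λ - 5
λ² + λ - 5 = 0  ⇒  λ = (-1 ± √((1)² - 4·(-5)))/2 = (-1 ± √(21))/2
  = (-1 + √21)/2,  (-1 - √21)/2
Eigenvalues: (-1 + √21)/2, (-1 - √21)/2  (≈ 1.791, -2.791)
The two irrational eigenvalues are distinct (simple), so each has alg. mult. = geom. mult. = 1.
Sum of geometric multiplicities equals n, so A has n independent eigenvectors.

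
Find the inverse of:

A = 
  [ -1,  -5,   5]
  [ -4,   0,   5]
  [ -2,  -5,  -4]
det(A) = (-1)·((0)(-4) - (5)(-5)) - (-5)·((-4)(-4) - (5)(-2)) + (5)·((-4)(-5) - (0)(-2))
  = (-1)(25) - (-5)(26) + (5)(20)
  = 205
det(A) = 205 ≠ 0, so A is invertible.

Cofactors Cᵢⱼ = (-1)ⁱ⁺ʲ·Mᵢⱼ:
C = 
  [ 25, -26,  20]
  [-45,  14,   5]
  [-25, -15, -20]

adj(A) = Cᵀ:
adj(A) = 
  [ 25, -45, -25]
  [-26,  14, -15]
  [ 20,   5, -20]

A⁻¹ = (1/205) · adj(A):
A⁻¹ = 
  [   5/41,   -9/41,   -5/41]
  [-26/205,  14/205,   -3/41]
  [   4/41,    1/41,   -4/41]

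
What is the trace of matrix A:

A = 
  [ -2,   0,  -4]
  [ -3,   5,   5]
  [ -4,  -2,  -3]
0

tr(A) = -2 + 5 + -3 = 0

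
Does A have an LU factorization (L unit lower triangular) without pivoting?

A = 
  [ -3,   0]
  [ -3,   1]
Yes.
A[1,1] = -3 ≠ 0, so Gaussian elimination proceeds without a row swap: multiplier ℓ₂₁ = (-3)/(-3) = 1, and U[2,2] = 1 - (1)(0) = 1.
L = 
  [  1,   0]
  [  1,   1]
U = 
  [ -3,   0]
  [  0,   1]
Check row 2 of LU: [(1)(-3), (1)(0) + 1] = [-3, 1] = row 2 of A ✓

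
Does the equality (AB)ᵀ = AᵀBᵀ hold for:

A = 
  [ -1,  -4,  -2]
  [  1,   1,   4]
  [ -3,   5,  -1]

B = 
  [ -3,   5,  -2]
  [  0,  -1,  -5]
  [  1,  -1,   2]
No

(AB)ᵀ = 
  [  1,   1,   8]
  [  1,   0, -19]
  [ 18,   1, -21]

AᵀBᵀ = 
  [ 14,  14,  -8]
  [  7, -26,   5]
  [ 28,   1,  -8]

The two matrices differ, so (AB)ᵀ ≠ AᵀBᵀ in general. The correct identity is (AB)ᵀ = BᵀAᵀ.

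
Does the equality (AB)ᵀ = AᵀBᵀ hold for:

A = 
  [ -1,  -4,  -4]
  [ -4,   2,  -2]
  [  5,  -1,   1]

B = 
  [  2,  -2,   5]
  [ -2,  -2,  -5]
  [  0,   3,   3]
No

(AB)ᵀ = 
  [  6, -12,  12]
  [ -2,  -2,  -5]
  [  3, -36,  33]

AᵀBᵀ = 
  [ 31, -15,   3]
  [-17,   9,   3]
  [  1,   7,  -3]

The two matrices differ, so (AB)ᵀ ≠ AᵀBᵀ in general. The correct identity is (AB)ᵀ = BᵀAᵀ.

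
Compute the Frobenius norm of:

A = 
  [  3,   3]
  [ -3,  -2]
||A||_F = 5.568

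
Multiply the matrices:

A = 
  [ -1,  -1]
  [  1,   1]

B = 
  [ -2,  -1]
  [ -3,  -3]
A is 2×2 and B is 2×2, so AB is 2×2. Each entry is (row of A)·(column of B):
AB[1,1] = (-1)(-2) + (-1)(-3) = 5
AB[1,2] = (-1)(-1) + (-1)(-3) = 4
AB[2,1] = (1)(-2) + (1)(-3) = -5
AB[2,2] = (1)(-1) + (1)(-3) = -4

AB = 
  [  5,   4]
  [ -5,  -4]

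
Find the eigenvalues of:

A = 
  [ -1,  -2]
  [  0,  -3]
λ = -1, -3

tr(A) = -4, det(A) = 3
Characteristic polynomial: λ² - tr(A)λ + det(A) = λ² + 4λ + 3
λ² + 4λ + 3 = (λ + 3)(λ + 1)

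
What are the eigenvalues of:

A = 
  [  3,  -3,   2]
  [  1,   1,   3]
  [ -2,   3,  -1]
Characteristic polynomial: det(λI - A) = λ³ - 3λ² - 3λ + 5
Testing integer divisors of the constant term: p(1) = 0, so (λ - 1) is a factor:
p(λ) = (λ - 1)(λ² - 2λ - 5)
λ² - 2λ - 5 = 0  ⇒  λ = (2 ± √((-2)² - 4·(-5)))/2 = (2 ± √(24))/2
  = 1 + √6,  1 - √6

λ = 1, 1 + √6, 1 - √6  (≈ 1, 3.449, -1.449)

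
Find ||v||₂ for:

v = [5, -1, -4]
6.481

||v||₂ = √((5)² + (-1)² + (-4)²) = √42 = 6.481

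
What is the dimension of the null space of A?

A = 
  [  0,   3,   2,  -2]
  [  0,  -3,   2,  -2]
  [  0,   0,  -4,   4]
nullity(A) = 2

Row reduce:
R2 → R2 + (1)·R1
R3 → R3 + (1)·R2
REF = 
  [  0,   3,   2,  -2]
  [  0,   0,   4,  -4]
  [  0,   0,   0,   0]
Pivot columns: 2, 3 → 2 pivots.
rank(A) = 2, so nullity(A) = 4 - 2 = 2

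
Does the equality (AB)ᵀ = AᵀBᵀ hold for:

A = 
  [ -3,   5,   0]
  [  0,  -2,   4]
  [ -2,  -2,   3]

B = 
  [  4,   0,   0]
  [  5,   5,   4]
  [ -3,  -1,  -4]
No

(AB)ᵀ = 
  [ 13, -22, -27]
  [ 25, -14, -13]
  [ 20, -24, -20]

AᵀBᵀ = 
  [-12, -23,  17]
  [ 20,   7,  -5]
  [  0,  32, -16]

The two matrices differ, so (AB)ᵀ ≠ AᵀBᵀ in general. The correct identity is (AB)ᵀ = BᵀAᵀ.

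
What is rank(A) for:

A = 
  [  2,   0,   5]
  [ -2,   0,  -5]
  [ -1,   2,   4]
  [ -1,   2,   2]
rank(A) = 3

Row reduce:
R2 → R2 + (1)·R1
R3 → R3 + (1/2)·R1
R4 → R4 + (1/2)·R1
Swap R2 ↔ R3
R4 → R4 - (1)·R2
Swap R3 ↔ R4
REF = 
  [   2,    0,    5]
  [   0,    2, 13/2]
  [   0,    0,   -2]
  [   0,    0,    0]
Pivot columns: 1, 2, 3 → 3 pivots.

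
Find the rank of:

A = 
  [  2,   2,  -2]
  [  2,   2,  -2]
Row reduce:
R2 → R2 - (1)·R1
REF = 
  [  2,   2,  -2]
  [  0,   0,   0]
Pivot columns: 1 → 1 pivot.

rank(A) = 1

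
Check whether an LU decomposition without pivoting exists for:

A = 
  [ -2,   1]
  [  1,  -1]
Yes.
A[1,1] = -2 ≠ 0, so Gaussian elimination proceeds without a row swap: multiplier ℓ₂₁ = (1)/(-2) = -1/2, and U[2,2] = -1 - (-1/2)(1) = -1/2.
L = 
  [   1,    0]
  [-1/2,    1]
U = 
  [  -2,    1]
  [   0, -1/2]
Check row 2 of LU: [(-1/2)(-2), (-1/2)(1) + (-1/2)] = [1, -1] = row 2 of A ✓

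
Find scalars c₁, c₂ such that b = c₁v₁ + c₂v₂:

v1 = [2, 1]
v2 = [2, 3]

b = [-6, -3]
c1 = -3, c2 = 0

b = -3·v1 + 0·v2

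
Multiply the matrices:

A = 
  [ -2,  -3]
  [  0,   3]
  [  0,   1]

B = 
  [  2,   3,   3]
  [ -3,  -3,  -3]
AB = 
  [  5,   3,   3]
  [ -9,  -9,  -9]
  [ -3,  -3,  -3]

A is 3×2 and B is 2×3, so AB is 3×3. Each entry is (row of A)·(column of B):
AB[1,1] = (-2)(2) + (-3)(-3) = 5
AB[1,2] = (-2)(3) + (-3)(-3) = 3
AB[1,3] = (-2)(3) + (-3)(-3) = 3
AB[2,1] = (0)(2) + (3)(-3) = -9
AB[2,2] = (0)(3) + (3)(-3) = -9
AB[2,3] = (0)(3) + (3)(-3) = -9
AB[3,1] = (0)(2) + (1)(-3) = -3
AB[3,2] = (0)(3) + (1)(-3) = -3
AB[3,3] = (0)(3) + (1)(-3) = -3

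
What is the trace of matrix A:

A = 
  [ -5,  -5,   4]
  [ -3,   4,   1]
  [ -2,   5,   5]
4

tr(A) = -5 + 4 + 5 = 4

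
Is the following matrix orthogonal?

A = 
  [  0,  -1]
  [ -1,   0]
Yes

AᵀA = 
  [  1,   0]
  [  0,   1]
= I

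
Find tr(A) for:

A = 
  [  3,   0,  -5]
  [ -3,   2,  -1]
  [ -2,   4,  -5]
0

tr(A) = 3 + 2 + -5 = 0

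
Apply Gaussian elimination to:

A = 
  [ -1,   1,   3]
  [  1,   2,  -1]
Row operations:
R2 → R2 + (1)·R1

Resulting echelon form:
REF = 
  [ -1,   1,   3]
  [  0,   3,   2]

Rank = 2 (number of non-zero pivot rows).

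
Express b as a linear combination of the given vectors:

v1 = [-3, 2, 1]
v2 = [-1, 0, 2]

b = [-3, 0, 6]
c1 = 0, c2 = 3

b = 0·v1 + 3·v2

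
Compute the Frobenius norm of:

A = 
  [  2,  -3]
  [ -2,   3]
||A||_F = 5.099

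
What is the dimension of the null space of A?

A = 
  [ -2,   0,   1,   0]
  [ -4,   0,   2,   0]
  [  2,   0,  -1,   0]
nullity(A) = 3

Row reduce:
R2 → R2 - (2)·R1
R3 → R3 + (1)·R1
REF = 
  [ -2,   0,   1,   0]
  [  0,   0,   0,   0]
  [  0,   0,   0,   0]
Pivot columns: 1 → 1 pivot.
rank(A) = 1, so nullity(A) = 4 - 1 = 3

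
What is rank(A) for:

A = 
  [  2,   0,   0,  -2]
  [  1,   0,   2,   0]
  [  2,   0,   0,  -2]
rank(A) = 2

Row reduce:
R2 → R2 - (1/2)·R1
R3 → R3 - (1)·R1
REF = 
  [  2,   0,   0,  -2]
  [  0,   0,   2,   1]
  [  0,   0,   0,   0]
Pivot columns: 1, 3 → 2 pivots.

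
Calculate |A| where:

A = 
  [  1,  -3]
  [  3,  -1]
8

For a 2×2 matrix, det = ad - bc = (1)(-1) - (-3)(3) = 8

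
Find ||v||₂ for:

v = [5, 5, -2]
7.348

||v||₂ = √((5)² + (5)² + (-2)²) = √54 = 7.348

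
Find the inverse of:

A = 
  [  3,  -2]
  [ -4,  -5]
det(A) = (3)(-5) - (-2)(-4) = -23
For a 2×2 matrix, A⁻¹ = (1/det(A)) · [[d, -b], [-c, a]]
    = (-1/23) · [[-5, 2], [4, 3]]

A⁻¹ = 
  [ 5/23, -2/23]
  [-4/23, -3/23]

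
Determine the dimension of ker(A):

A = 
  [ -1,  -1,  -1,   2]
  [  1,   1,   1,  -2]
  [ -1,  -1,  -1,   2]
nullity(A) = 3

Row reduce:
R2 → R2 + (1)·R1
R3 → R3 - (1)·R1
REF = 
  [ -1,  -1,  -1,   2]
  [  0,   0,   0,   0]
  [  0,   0,   0,   0]
Pivot columns: 1 → 1 pivot.
rank(A) = 1, so nullity(A) = 4 - 1 = 3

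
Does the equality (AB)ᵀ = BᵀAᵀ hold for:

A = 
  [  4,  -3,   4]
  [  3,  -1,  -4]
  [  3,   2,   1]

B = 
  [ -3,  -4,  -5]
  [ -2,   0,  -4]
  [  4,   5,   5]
Yes

(AB)ᵀ = 
  [ 10, -23,  -9]
  [  4, -32,  -7]
  [ 12, -31, -18]

BᵀAᵀ = 
  [ 10, -23,  -9]
  [  4, -32,  -7]
  [ 12, -31, -18]

Both sides are equal — this is the standard identity (AB)ᵀ = BᵀAᵀ, which holds for all A, B.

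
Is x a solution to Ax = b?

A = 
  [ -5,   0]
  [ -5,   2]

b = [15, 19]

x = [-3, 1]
No

Ax = [15, 17] ≠ b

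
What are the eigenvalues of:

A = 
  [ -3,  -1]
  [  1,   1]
tr(A) = -2, det(A) = -2
Characteristic polynomial: λ² - tr(A)λ + det(A) = λ² + 2λ - 2
λ² + 2λ - 2 = 0  ⇒  λ = (-2 ± √((2)² - 4·(-2)))/2 = (-2 ± √(12))/2
  = -1 + √3,  -1 - √3

λ = -1 + √3, -1 - √3  (≈ 0.7321, -2.732)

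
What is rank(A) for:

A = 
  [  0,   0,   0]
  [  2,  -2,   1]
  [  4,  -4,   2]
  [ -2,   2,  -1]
rank(A) = 1

Row reduce:
Swap R1 ↔ R2
R3 → R3 - (2)·R1
R4 → R4 + (1)·R1
REF = 
  [  2,  -2,   1]
  [  0,   0,   0]
  [  0,   0,   0]
  [  0,   0,   0]
Pivot columns: 1 → 1 pivot.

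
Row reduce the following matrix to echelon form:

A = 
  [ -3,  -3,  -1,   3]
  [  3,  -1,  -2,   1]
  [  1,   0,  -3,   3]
Row operations:
R2 → R2 + (1)·R1
R3 → R3 + (1/3)·R1
R3 → R3 - (1/4)·R2

Resulting echelon form:
REF = 
  [    -3,     -3,     -1,      3]
  [     0,     -4,     -3,      4]
  [     0,      0, -31/12,      3]

Rank = 3 (number of non-zero pivot rows).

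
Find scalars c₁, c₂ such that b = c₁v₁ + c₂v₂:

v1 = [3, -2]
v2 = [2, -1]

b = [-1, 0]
c1 = 1, c2 = -2

b = 1·v1 + -2·v2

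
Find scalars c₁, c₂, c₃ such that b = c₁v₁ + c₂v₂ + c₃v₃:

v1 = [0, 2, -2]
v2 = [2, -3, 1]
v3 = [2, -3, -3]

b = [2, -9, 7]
c1 = -3, c2 = 1, c3 = 0

b = -3·v1 + 1·v2 + 0·v3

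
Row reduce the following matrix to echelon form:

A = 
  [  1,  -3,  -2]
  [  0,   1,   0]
Row operations:
No row operations needed (already in echelon form).

Resulting echelon form:
REF = 
  [  1,  -3,  -2]
  [  0,   1,   0]

Rank = 2 (number of non-zero pivot rows).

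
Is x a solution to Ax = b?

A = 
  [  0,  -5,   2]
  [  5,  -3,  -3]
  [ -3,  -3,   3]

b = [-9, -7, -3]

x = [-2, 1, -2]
Yes

Ax = [-9, -7, -3] = b ✓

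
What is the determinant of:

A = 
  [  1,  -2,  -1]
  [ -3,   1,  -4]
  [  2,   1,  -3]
Cofactor expansion along row 1:
det(A) = (1)·((1)(-3) - (-4)(1)) - (-2)·((-3)(-3) - (-4)(2)) + (-1)·((-3)(1) - (1)(2))
  = (1)(1) - (-2)(17) + (-1)(-5)
  = 40

det(A) = 40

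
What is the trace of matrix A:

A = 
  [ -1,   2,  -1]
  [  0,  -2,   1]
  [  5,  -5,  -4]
-7

tr(A) = -1 + -2 + -4 = -7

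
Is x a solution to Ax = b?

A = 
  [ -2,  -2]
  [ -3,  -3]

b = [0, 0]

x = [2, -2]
Yes

Ax = [0, 0] = b ✓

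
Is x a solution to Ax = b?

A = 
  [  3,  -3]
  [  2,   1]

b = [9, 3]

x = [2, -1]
Yes

Ax = [9, 3] = b ✓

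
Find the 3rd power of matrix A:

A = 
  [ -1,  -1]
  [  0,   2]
A^3 = 
  [ -1,  -3]
  [  0,   8]

A² = A·A:
A²[1,1] = (-1)(-1) + (-1)(0) = 1
A²[1,2] = (-1)(-1) + (-1)(2) = -1
A²[2,1] = (0)(-1) + (2)(0) = 0
A²[2,2] = (0)(-1) + (2)(2) = 4
A² = 
  [  1,  -1]
  [  0,   4]

A^3 = A^2·A:
A^3[1,1] = (1)(-1) + (-1)(0) = -1
A^3[1,2] = (1)(-1) + (-1)(2) = -3
A^3[2,1] = (0)(-1) + (4)(0) = 0
A^3[2,2] = (0)(-1) + (4)(2) = 8
A^3 = 
  [ -1,  -3]
  [  0,   8]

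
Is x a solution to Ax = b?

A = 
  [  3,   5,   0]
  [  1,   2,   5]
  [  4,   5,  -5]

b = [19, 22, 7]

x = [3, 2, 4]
No

Ax = [19, 27, 2] ≠ b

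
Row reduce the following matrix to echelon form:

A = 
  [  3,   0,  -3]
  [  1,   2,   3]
Row operations:
R2 → R2 - (1/3)·R1

Resulting echelon form:
REF = 
  [  3,   0,  -3]
  [  0,   2,   4]

Rank = 2 (number of non-zero pivot rows).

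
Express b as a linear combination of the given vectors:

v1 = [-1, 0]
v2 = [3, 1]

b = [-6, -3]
c1 = -3, c2 = -3

b = -3·v1 + -3·v2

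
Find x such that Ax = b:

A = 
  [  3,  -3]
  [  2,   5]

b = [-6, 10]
x = [0, 2]

Row reduce the augmented matrix [A|b]:
R2 → R2 - (2/3)·R1
REF = 
  [  3,  -3,  -6]
  [  0,   7,  14]

Back-substitution:
x₂ = 14 / 7 = 2
x₁ = (-6 - (-3)(2)) / 3 = 0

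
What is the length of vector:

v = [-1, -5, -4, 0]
6.481

||v||₂ = √((-1)² + (-5)² + (-4)² + (0)²) = √42 = 6.481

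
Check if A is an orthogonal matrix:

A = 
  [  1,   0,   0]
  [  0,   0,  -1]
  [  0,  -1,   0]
Yes

AᵀA = 
  [  1,   0,   0]
  [  0,   1,   0]
  [  0,   0,   1]
= I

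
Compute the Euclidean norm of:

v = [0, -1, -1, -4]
4.243

||v||₂ = √((0)² + (-1)² + (-1)² + (-4)²) = √18 = 4.243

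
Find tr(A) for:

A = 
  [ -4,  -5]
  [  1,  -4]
-8

tr(A) = -4 + -4 = -8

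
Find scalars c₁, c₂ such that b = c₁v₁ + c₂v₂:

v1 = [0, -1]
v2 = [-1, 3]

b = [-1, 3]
c1 = 0, c2 = 1

b = 0·v1 + 1·v2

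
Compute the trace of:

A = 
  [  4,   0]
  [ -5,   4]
8

tr(A) = 4 + 4 = 8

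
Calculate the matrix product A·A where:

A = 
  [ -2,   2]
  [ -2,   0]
A² = A·A:
A²[1,1] = (-2)(-2) + (2)(-2) = 0
A²[1,2] = (-2)(2) + (2)(0) = -4
A²[2,1] = (-2)(-2) + (0)(-2) = 4
A²[2,2] = (-2)(2) + (0)(0) = -4
A² = 
  [  0,  -4]
  [  4,  -4]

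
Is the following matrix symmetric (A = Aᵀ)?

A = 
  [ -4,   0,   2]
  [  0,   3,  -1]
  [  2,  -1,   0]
Yes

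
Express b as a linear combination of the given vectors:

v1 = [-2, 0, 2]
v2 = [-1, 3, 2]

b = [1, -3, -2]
c1 = 0, c2 = -1

b = 0·v1 + -1·v2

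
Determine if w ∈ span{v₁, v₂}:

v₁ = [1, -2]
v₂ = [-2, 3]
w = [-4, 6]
Yes

Form the augmented matrix and row-reduce:
[v₁|v₂|w] = 
  [  1,  -2,  -4]
  [ -2,   3,   6]
R2 → R2 + (2)·R1
REF = 
  [  1,  -2,  -4]
  [  0,  -1,  -2]

No row of the form [0 0 | nonzero], so the system is consistent. Back-substitution gives c₁ = 0, c₂ = 2: w = (0)·v₁ + (2)·v₂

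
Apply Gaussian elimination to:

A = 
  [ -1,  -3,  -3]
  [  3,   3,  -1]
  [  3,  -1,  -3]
Row operations:
R2 → R2 + (3)·R1
R3 → R3 + (3)·R1
R3 → R3 - (5/3)·R2

Resulting echelon form:
REF = 
  [  -1,   -3,   -3]
  [   0,   -6,  -10]
  [   0,    0, 14/3]

Rank = 3 (number of non-zero pivot rows).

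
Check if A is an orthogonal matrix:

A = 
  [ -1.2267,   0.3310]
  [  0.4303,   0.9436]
No

AᵀA = 
  [  1.6900,   0]
  [  0,   0.9999]
≠ I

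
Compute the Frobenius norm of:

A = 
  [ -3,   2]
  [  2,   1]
||A||_F = 4.243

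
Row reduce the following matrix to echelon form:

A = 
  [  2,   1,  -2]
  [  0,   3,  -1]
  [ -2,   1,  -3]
Row operations:
R3 → R3 + (1)·R1
R3 → R3 - (2/3)·R2

Resulting echelon form:
REF = 
  [    2,     1,    -2]
  [    0,     3,    -1]
  [    0,     0, -13/3]

Rank = 3 (number of non-zero pivot rows).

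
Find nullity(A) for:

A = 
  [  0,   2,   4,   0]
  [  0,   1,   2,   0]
nullity(A) = 3

Row reduce:
R2 → R2 - (1/2)·R1
REF = 
  [  0,   2,   4,   0]
  [  0,   0,   0,   0]
Pivot columns: 2 → 1 pivot.
rank(A) = 1, so nullity(A) = 4 - 1 = 3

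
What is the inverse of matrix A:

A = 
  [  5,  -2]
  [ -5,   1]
det(A) = (5)(1) - (-2)(-5) = -5
For a 2×2 matrix, A⁻¹ = (1/det(A)) · [[d, -b], [-c, a]]
    = (-1/5) · [[1, 2], [5, 5]]

A⁻¹ = 
  [-1/5, -2/5]
  [  -1,   -1]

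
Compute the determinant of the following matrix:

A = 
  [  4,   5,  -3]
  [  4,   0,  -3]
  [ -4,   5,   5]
Cofactor expansion along row 1:
det(A) = (4)·((0)(5) - (-3)(5)) - (5)·((4)(5) - (-3)(-4)) + (-3)·((4)(5) - (0)(-4))
  = (4)(15) - (5)(8) + (-3)(20)
  = -40

det(A) = -40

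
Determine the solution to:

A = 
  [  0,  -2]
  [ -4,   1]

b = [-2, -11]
x = [3, 1]

Row reduce the augmented matrix [A|b]:
Swap R1 ↔ R2
REF = 
  [ -4,   1, -11]
  [  0,  -2,  -2]

Back-substitution:
x₂ = (-2) / (-2) = 1
x₁ = (-11 - (1)(1)) / (-4) = 3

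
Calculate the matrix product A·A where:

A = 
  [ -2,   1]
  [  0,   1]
A² = A·A:
A²[1,1] = (-2)(-2) + (1)(0) = 4
A²[1,2] = (-2)(1) + (1)(1) = -1
A²[2,1] = (0)(-2) + (1)(0) = 0
A²[2,2] = (0)(1) + (1)(1) = 1
A² = 
  [  4,  -1]
  [  0,   1]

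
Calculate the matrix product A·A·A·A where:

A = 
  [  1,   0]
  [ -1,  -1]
A² = A·A:
A²[1,1] = (1)(1) + (0)(-1) = 1
A²[1,2] = (1)(0) + (0)(-1) = 0
A²[2,1] = (-1)(1) + (-1)(-1) = 0
A²[2,2] = (-1)(0) + (-1)(-1) = 1
A² = 
  [  1,   0]
  [  0,   1]

A^3 = A^2·A:
A^3[1,1] = (1)(1) + (0)(-1) = 1
A^3[1,2] = (1)(0) + (0)(-1) = 0
A^3[2,1] = (0)(1) + (1)(-1) = -1
A^3[2,2] = (0)(0) + (1)(-1) = -1
A^3 = 
  [  1,   0]
  [ -1,  -1]

A^4 = A^3·A:
A^4[1,1] = (1)(1) + (0)(-1) = 1
A^4[1,2] = (1)(0) + (0)(-1) = 0
A^4[2,1] = (-1)(1) + (-1)(-1) = 0
A^4[2,2] = (-1)(0) + (-1)(-1) = 1
A^4 = 
  [  1,   0]
  [  0,   1]

Therefore
A^4 = 
  [  1,   0]
  [  0,   1]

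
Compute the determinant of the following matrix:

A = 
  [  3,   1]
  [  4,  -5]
-19

For a 2×2 matrix, det = ad - bc = (3)(-5) - (1)(4) = -19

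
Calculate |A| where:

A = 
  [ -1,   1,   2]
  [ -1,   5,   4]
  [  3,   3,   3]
Cofactor expansion along row 1:
det(A) = (-1)·((5)(3) - (4)(3)) - (1)·((-1)(3) - (4)(3)) + (2)·((-1)(3) - (5)(3))
  = (-1)(3) - (1)(-15) + (2)(-18)
  = -24

det(A) = -24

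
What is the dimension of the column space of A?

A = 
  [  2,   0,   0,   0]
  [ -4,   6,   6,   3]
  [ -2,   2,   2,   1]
dim(Col(A)) = 2

Row reduce:
R2 → R2 + (2)·R1
R3 → R3 + (1)·R1
R3 → R3 - (1/3)·R2
REF = 
  [  2,   0,   0,   0]
  [  0,   6,   6,   3]
  [  0,   0,   0,   0]
Pivot columns: 1, 2 → 2 pivots.
dim(Col(A)) = number of pivot columns = 2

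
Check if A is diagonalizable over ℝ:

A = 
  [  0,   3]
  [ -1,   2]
No

tr(A) = 2, det(A) = 3
Characteristic polynomial: λ² - tr(A)λ + det(A) = λ² - 2λ + 3
λ² - 2λ + 3 = 0  ⇒  λ = (2 ± √((-2)² - 4·(3)))/2 = (2 ± √(-8))/2
  = 1 + i√2,  1 - i√2
Eigenvalues: 1 + i√2, 1 - i√2  (≈ 1 + 1.414i, 1 - 1.414i)
Has complex eigenvalues (not diagonalizable over ℝ).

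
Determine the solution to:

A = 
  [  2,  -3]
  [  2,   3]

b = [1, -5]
Row reduce the augmented matrix [A|b]:
R2 → R2 - (1)·R1
REF = 
  [  2,  -3,   1]
  [  0,   6,  -6]

Back-substitution:
x₂ = (-6) / 6 = -1
x₁ = (1 - (-3)(-1)) / 2 = -1

x = [-1, -1]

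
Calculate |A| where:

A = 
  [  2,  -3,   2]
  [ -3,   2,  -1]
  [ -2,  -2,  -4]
30

Cofactor expansion along row 1:
det(A) = (2)·((2)(-4) - (-1)(-2)) - (-3)·((-3)(-4) - (-1)(-2)) + (2)·((-3)(-2) - (2)(-2))
  = (2)(-10) - (-3)(10) + (2)(10)
  = 30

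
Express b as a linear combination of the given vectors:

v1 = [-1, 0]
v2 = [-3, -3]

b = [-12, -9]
c1 = 3, c2 = 3

b = 3·v1 + 3·v2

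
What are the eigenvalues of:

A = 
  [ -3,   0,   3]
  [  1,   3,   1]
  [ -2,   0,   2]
λ = 0, 3, -1

Characteristic polynomial: det(λI - A) = λ³ - 2λ² - 3λ
The constant term is 0, so λ = 0 is a root: p(λ) = λ(λ² - 2λ - 3)
λ² - 2λ - 3 = (λ + 1)(λ - 3)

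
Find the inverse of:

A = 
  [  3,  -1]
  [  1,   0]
det(A) = (3)(0) - (-1)(1) = 1
For a 2×2 matrix, A⁻¹ = (1/det(A)) · [[d, -b], [-c, a]]
    = (1) · [[0, 1], [-1, 3]]

A⁻¹ = 
  [  0,   1]
  [ -1,   3]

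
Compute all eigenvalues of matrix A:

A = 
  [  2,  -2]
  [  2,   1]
λ = (3 + i√15)/2, (3 - i√15)/2  (≈ 1.5 + 1.936i, 1.5 - 1.936i)

tr(A) = 3, det(A) = 6
Characteristic polynomial: λ² - tr(A)λ + det(A) = λ² - 3λ + 6
λ² - 3λ + 6 = 0  ⇒  λ = (3 ± √((-3)² - 4·(6)))/2 = (3 ± √(-15))/2
  = (3 + i√15)/2,  (3 - i√15)/2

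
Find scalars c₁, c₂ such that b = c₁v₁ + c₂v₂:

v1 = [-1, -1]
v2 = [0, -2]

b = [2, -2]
c1 = -2, c2 = 2

b = -2·v1 + 2·v2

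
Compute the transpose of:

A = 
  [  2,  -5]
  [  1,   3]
Aᵀ = 
  [  2,   1]
  [ -5,   3]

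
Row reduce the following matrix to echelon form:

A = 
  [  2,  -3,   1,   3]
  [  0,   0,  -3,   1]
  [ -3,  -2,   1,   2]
Row operations:
R3 → R3 + (3/2)·R1
Swap R2 ↔ R3

Resulting echelon form:
REF = 
  [    2,    -3,     1,     3]
  [    0, -13/2,   5/2,  13/2]
  [    0,     0,    -3,     1]

Rank = 3 (number of non-zero pivot rows).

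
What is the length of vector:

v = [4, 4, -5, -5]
9.055

||v||₂ = √((4)² + (4)² + (-5)² + (-5)²) = √82 = 9.055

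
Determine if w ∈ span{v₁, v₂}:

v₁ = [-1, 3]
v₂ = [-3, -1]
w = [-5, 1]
Yes

Form the augmented matrix and row-reduce:
[v₁|v₂|w] = 
  [ -1,  -3,  -5]
  [  3,  -1,   1]
R2 → R2 + (3)·R1
REF = 
  [ -1,  -3,  -5]
  [  0, -10, -14]

No row of the form [0 0 | nonzero], so the system is consistent. Back-substitution gives c₁ = 4/5, c₂ = 7/5: w = (4/5)·v₁ + (7/5)·v₂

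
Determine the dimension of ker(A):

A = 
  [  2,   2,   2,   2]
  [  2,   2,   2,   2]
nullity(A) = 3

Row reduce:
R2 → R2 - (1)·R1
REF = 
  [  2,   2,   2,   2]
  [  0,   0,   0,   0]
Pivot columns: 1 → 1 pivot.
rank(A) = 1, so nullity(A) = 4 - 1 = 3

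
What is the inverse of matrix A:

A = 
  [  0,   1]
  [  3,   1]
det(A) = (0)(1) - (1)(3) = -3
For a 2×2 matrix, A⁻¹ = (1/det(A)) · [[d, -b], [-c, a]]
    = (-1/3) · [[1, -1], [-3, 0]]

A⁻¹ = 
  [-1/3,  1/3]
  [   1,    0]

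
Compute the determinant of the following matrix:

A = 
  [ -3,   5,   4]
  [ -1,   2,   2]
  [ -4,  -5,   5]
-23

Cofactor expansion along row 1:
det(A) = (-3)·((2)(5) - (2)(-5)) - (5)·((-1)(5) - (2)(-4)) + (4)·((-1)(-5) - (2)(-4))
  = (-3)(20) - (5)(3) + (4)(13)
  = -23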